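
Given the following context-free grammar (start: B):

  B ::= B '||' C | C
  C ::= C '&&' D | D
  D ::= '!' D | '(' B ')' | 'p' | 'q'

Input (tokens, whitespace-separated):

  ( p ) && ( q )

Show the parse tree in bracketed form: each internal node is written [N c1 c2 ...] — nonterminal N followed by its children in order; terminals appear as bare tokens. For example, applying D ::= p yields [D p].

B
C
C && D
D && D
( B ) && D
( C ) && D
( D ) && D
( p ) && D
( p ) && ( B )
( p ) && ( C )
( p ) && ( D )
( p ) && ( q )

[B [C [C [D ( [B [C [D p]]] )]] && [D ( [B [C [D q]]] )]]]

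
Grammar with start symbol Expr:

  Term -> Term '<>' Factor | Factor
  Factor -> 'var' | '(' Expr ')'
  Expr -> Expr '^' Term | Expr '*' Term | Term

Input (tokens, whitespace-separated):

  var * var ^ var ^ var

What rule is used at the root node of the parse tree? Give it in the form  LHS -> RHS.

Expr -> Expr '^' Term

[Expr [Expr [Expr [Expr [Term [Factor var]]] * [Term [Factor var]]] ^ [Term [Factor var]]] ^ [Term [Factor var]]]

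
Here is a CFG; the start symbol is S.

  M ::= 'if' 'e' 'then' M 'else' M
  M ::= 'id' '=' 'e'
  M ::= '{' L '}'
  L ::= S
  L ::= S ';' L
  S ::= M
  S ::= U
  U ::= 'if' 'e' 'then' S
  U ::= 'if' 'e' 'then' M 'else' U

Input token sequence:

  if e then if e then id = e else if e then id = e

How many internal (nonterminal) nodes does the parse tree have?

8

[S [U if e then [S [U if e then [M id = e] else [U if e then [S [M id = e]]]]]]]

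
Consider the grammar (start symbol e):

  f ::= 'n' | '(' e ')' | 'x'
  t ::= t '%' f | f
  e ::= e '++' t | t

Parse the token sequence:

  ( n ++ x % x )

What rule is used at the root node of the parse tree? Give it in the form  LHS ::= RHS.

e ::= t

[e [t [f ( [e [e [t [f n]]] ++ [t [t [f x]] % [f x]]] )]]]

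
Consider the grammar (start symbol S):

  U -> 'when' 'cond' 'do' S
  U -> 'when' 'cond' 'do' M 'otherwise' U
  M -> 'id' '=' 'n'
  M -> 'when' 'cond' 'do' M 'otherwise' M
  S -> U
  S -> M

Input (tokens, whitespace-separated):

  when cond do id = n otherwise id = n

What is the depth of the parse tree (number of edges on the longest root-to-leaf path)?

3

[S [M when cond do [M id = n] otherwise [M id = n]]]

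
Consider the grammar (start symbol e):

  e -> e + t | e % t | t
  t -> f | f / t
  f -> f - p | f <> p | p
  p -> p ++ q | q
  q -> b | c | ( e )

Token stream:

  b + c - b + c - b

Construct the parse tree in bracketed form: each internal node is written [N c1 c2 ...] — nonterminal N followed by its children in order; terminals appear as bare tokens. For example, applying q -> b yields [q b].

[e [e [e [t [f [p [q b]]]]] + [t [f [f [p [q c]]] - [p [q b]]]]] + [t [f [f [p [q c]]] - [p [q b]]]]]

e
e + t
e + t + t
t + t + t
f + t + t
p + t + t
q + t + t
b + t + t
b + f + t
b + f - p + t
b + p - p + t
b + q - p + t
b + c - p + t
b + c - q + t
b + c - b + t
b + c - b + f
b + c - b + f - p
b + c - b + p - p
b + c - b + q - p
b + c - b + c - p
b + c - b + c - q
b + c - b + c - b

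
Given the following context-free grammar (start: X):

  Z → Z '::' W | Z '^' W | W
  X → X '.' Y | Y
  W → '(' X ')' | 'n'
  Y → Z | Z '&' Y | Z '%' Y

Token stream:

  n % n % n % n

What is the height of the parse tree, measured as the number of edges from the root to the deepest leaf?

7

[X [Y [Z [W n]] % [Y [Z [W n]] % [Y [Z [W n]] % [Y [Z [W n]]]]]]]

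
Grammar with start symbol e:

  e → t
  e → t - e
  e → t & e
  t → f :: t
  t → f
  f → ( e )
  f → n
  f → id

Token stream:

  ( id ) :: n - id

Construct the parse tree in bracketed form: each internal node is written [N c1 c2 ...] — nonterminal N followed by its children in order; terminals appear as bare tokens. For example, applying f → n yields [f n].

e
t - e
f :: t - e
( e ) :: t - e
( t ) :: t - e
( f ) :: t - e
( id ) :: t - e
( id ) :: f - e
( id ) :: n - e
( id ) :: n - t
( id ) :: n - f
( id ) :: n - id

[e [t [f ( [e [t [f id]]] )] :: [t [f n]]] - [e [t [f id]]]]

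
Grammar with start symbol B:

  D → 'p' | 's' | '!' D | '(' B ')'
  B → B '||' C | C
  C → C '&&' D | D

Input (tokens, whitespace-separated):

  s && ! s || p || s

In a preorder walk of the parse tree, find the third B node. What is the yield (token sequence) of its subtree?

[B [B [B [C [C [D s]] && [D ! [D s]]]] || [C [D p]]] || [C [D s]]]

s && ! s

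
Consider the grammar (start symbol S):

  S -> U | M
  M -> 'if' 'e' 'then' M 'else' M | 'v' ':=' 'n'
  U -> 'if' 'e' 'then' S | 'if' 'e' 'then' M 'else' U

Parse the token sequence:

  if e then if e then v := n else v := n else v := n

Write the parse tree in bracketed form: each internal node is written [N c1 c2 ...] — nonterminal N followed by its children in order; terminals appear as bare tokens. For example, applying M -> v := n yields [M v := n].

S
M
if e then M else M
if e then if e then M else M else M
if e then if e then v := n else M else M
if e then if e then v := n else v := n else M
if e then if e then v := n else v := n else v := n

[S [M if e then [M if e then [M v := n] else [M v := n]] else [M v := n]]]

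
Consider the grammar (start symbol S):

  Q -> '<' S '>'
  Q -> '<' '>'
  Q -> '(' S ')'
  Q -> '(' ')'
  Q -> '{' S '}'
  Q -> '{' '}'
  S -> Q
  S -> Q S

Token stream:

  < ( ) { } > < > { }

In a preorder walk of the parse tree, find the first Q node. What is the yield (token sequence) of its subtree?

< ( ) { } >

[S [Q < [S [Q ( )] [S [Q { }]]] >] [S [Q < >] [S [Q { }]]]]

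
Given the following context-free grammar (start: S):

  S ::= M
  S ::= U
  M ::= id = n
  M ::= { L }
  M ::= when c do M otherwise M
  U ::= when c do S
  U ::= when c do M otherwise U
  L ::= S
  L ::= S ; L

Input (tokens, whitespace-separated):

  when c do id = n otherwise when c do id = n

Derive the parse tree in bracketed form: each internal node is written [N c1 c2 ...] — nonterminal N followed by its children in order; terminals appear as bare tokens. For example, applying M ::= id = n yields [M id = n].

S
U
when c do M otherwise U
when c do id = n otherwise U
when c do id = n otherwise when c do S
when c do id = n otherwise when c do M
when c do id = n otherwise when c do id = n

[S [U when c do [M id = n] otherwise [U when c do [S [M id = n]]]]]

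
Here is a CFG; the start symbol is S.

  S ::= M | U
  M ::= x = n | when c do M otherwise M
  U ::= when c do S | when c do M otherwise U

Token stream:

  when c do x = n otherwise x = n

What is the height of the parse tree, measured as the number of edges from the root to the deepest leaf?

3

[S [M when c do [M x = n] otherwise [M x = n]]]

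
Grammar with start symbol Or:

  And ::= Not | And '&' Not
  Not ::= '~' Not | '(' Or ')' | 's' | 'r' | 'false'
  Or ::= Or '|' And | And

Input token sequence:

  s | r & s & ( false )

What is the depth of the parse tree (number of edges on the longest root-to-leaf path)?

[Or [Or [And [Not s]]] | [And [And [And [Not r]] & [Not s]] & [Not ( [Or [And [Not false]]] )]]]

6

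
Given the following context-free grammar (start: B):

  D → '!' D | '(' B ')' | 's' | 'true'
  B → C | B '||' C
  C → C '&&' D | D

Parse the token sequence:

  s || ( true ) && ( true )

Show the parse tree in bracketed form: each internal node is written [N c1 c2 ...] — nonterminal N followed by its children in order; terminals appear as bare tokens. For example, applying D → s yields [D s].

[B [B [C [D s]]] || [C [C [D ( [B [C [D true]]] )]] && [D ( [B [C [D true]]] )]]]

B
B || C
C || C
D || C
s || C
s || C && D
s || D && D
s || ( B ) && D
s || ( C ) && D
s || ( D ) && D
s || ( true ) && D
s || ( true ) && ( B )
s || ( true ) && ( C )
s || ( true ) && ( D )
s || ( true ) && ( true )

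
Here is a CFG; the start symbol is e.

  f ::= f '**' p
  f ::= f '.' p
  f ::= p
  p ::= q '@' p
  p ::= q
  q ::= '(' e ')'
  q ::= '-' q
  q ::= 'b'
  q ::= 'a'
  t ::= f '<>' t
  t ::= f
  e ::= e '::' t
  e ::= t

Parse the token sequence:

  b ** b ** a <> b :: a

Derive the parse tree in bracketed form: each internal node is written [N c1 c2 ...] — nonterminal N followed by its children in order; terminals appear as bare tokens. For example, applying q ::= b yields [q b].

[e [e [t [f [f [f [p [q b]]] ** [p [q b]]] ** [p [q a]]] <> [t [f [p [q b]]]]]] :: [t [f [p [q a]]]]]

e
e :: t
t :: t
f <> t :: t
f ** p <> t :: t
f ** p ** p <> t :: t
p ** p ** p <> t :: t
q ** p ** p <> t :: t
b ** p ** p <> t :: t
b ** q ** p <> t :: t
b ** b ** p <> t :: t
b ** b ** q <> t :: t
b ** b ** a <> t :: t
b ** b ** a <> f :: t
b ** b ** a <> p :: t
b ** b ** a <> q :: t
b ** b ** a <> b :: t
b ** b ** a <> b :: f
b ** b ** a <> b :: p
b ** b ** a <> b :: q
b ** b ** a <> b :: a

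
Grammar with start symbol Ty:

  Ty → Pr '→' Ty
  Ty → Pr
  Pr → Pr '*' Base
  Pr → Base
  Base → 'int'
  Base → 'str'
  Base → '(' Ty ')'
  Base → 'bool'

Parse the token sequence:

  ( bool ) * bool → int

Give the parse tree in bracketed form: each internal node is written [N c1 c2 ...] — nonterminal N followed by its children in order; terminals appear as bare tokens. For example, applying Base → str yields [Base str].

[Ty [Pr [Pr [Base ( [Ty [Pr [Base bool]]] )]] * [Base bool]] → [Ty [Pr [Base int]]]]

Ty
Pr → Ty
Pr * Base → Ty
Base * Base → Ty
( Ty ) * Base → Ty
( Pr ) * Base → Ty
( Base ) * Base → Ty
( bool ) * Base → Ty
( bool ) * bool → Ty
( bool ) * bool → Pr
( bool ) * bool → Base
( bool ) * bool → int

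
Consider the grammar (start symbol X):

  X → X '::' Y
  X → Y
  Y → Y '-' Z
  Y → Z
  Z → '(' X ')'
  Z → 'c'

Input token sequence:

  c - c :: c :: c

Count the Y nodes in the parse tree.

4

[X [X [X [Y [Y [Z c]] - [Z c]]] :: [Y [Z c]]] :: [Y [Z c]]]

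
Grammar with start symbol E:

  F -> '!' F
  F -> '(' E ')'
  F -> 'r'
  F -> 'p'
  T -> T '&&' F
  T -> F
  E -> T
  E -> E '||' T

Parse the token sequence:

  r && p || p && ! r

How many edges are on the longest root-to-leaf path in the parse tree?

[E [E [T [T [F r]] && [F p]]] || [T [T [F p]] && [F ! [F r]]]]

5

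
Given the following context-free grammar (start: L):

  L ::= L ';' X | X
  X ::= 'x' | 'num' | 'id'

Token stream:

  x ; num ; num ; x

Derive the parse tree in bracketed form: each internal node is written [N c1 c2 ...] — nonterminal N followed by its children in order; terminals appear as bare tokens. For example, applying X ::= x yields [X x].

L
L ; X
L ; X ; X
L ; X ; X ; X
X ; X ; X ; X
x ; X ; X ; X
x ; num ; X ; X
x ; num ; num ; X
x ; num ; num ; x

[L [L [L [L [X x]] ; [X num]] ; [X num]] ; [X x]]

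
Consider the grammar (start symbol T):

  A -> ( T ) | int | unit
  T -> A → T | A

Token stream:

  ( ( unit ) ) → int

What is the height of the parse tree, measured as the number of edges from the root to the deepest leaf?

[T [A ( [T [A ( [T [A unit]] )]] )] → [T [A int]]]

6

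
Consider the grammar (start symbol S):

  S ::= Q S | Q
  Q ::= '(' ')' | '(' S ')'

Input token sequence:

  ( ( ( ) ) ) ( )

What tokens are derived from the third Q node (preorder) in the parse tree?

[S [Q ( [S [Q ( [S [Q ( )]] )]] )] [S [Q ( )]]]

( )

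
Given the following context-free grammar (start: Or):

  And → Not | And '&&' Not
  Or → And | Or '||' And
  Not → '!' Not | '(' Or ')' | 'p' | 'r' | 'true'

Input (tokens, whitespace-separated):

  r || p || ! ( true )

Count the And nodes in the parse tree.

[Or [Or [Or [And [Not r]]] || [And [Not p]]] || [And [Not ! [Not ( [Or [And [Not true]]] )]]]]

4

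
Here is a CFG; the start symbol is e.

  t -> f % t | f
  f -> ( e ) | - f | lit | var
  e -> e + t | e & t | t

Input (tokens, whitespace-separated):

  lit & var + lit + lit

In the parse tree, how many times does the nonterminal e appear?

4

[e [e [e [e [t [f lit]]] & [t [f var]]] + [t [f lit]]] + [t [f lit]]]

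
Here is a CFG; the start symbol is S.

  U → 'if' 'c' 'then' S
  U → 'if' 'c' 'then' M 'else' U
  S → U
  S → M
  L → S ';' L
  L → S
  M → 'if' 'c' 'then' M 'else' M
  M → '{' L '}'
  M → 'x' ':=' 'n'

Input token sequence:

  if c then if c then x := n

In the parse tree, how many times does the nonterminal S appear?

3

[S [U if c then [S [U if c then [S [M x := n]]]]]]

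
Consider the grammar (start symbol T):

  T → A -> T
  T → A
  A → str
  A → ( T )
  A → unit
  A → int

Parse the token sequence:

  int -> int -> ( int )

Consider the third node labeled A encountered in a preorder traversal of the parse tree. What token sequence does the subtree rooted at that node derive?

( int )

[T [A int] -> [T [A int] -> [T [A ( [T [A int]] )]]]]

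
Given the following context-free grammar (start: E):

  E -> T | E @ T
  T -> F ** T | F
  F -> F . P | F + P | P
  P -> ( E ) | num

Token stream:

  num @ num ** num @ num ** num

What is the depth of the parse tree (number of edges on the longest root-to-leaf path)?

6

[E [E [E [T [F [P num]]]] @ [T [F [P num]] ** [T [F [P num]]]]] @ [T [F [P num]] ** [T [F [P num]]]]]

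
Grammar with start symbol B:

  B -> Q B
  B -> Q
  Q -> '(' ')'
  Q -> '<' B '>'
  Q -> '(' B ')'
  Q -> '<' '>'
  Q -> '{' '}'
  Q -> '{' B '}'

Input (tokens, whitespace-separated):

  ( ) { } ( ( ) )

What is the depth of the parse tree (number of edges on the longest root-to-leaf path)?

6

[B [Q ( )] [B [Q { }] [B [Q ( [B [Q ( )]] )]]]]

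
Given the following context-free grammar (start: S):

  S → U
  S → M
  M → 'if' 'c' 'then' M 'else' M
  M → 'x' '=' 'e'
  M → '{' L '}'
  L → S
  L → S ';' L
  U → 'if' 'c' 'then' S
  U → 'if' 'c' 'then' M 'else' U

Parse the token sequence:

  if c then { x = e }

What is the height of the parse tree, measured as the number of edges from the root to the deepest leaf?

[S [U if c then [S [M { [L [S [M x = e]]] }]]]]

7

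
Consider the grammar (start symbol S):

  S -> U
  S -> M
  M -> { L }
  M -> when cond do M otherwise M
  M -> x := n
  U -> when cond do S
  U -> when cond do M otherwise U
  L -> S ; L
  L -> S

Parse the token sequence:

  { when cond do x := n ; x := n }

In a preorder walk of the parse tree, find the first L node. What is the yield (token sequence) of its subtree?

[S [M { [L [S [U when cond do [S [M x := n]]]] ; [L [S [M x := n]]]] }]]

when cond do x := n ; x := n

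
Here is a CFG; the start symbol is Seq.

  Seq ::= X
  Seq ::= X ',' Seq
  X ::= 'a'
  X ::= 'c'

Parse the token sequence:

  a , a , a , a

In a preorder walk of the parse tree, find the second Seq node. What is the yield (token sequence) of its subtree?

a , a , a

[Seq [X a] , [Seq [X a] , [Seq [X a] , [Seq [X a]]]]]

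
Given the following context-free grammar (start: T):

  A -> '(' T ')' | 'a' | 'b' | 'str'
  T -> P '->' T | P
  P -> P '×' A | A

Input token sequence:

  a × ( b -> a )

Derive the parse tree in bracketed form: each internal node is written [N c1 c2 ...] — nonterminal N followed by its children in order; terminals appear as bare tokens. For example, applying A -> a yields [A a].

T
P
P × A
A × A
a × A
a × ( T )
a × ( P -> T )
a × ( A -> T )
a × ( b -> T )
a × ( b -> P )
a × ( b -> A )
a × ( b -> a )

[T [P [P [A a]] × [A ( [T [P [A b]] -> [T [P [A a]]]] )]]]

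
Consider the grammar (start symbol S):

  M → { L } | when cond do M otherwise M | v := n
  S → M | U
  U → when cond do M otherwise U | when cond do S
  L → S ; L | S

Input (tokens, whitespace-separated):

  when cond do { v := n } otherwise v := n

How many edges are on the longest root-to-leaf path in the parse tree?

6

[S [M when cond do [M { [L [S [M v := n]]] }] otherwise [M v := n]]]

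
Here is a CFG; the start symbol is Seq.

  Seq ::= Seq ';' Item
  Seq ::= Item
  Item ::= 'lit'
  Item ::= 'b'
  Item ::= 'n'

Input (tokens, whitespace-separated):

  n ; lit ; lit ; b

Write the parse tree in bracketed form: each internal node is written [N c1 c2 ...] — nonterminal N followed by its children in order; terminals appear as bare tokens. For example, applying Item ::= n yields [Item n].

[Seq [Seq [Seq [Seq [Item n]] ; [Item lit]] ; [Item lit]] ; [Item b]]

Seq
Seq ; Item
Seq ; Item ; Item
Seq ; Item ; Item ; Item
Item ; Item ; Item ; Item
n ; Item ; Item ; Item
n ; lit ; Item ; Item
n ; lit ; lit ; Item
n ; lit ; lit ; b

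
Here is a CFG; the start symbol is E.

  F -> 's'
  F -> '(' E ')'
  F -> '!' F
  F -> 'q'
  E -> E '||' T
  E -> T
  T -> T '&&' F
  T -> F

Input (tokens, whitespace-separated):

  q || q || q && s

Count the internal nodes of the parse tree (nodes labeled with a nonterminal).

[E [E [E [T [F q]]] || [T [F q]]] || [T [T [F q]] && [F s]]]

11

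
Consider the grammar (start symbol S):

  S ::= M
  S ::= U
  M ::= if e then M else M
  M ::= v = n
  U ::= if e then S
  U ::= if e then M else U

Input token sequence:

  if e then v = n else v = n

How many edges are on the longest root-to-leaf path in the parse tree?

[S [M if e then [M v = n] else [M v = n]]]

3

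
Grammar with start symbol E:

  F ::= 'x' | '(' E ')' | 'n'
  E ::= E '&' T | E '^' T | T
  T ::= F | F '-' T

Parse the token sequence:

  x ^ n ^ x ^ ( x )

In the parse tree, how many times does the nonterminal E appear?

[E [E [E [E [T [F x]]] ^ [T [F n]]] ^ [T [F x]]] ^ [T [F ( [E [T [F x]]] )]]]

5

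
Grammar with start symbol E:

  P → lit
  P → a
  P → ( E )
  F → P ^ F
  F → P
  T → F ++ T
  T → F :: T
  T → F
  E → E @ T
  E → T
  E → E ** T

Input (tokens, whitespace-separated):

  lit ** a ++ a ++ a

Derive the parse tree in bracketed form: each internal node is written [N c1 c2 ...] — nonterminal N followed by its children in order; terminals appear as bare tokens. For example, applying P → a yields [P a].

[E [E [T [F [P lit]]]] ** [T [F [P a]] ++ [T [F [P a]] ++ [T [F [P a]]]]]]

E
E ** T
T ** T
F ** T
P ** T
lit ** T
lit ** F ++ T
lit ** P ++ T
lit ** a ++ T
lit ** a ++ F ++ T
lit ** a ++ P ++ T
lit ** a ++ a ++ T
lit ** a ++ a ++ F
lit ** a ++ a ++ P
lit ** a ++ a ++ a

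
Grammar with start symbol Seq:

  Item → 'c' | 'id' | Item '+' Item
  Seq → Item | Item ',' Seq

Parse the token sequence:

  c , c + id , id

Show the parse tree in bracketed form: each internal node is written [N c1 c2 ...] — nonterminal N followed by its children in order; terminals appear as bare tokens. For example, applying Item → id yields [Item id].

[Seq [Item c] , [Seq [Item [Item c] + [Item id]] , [Seq [Item id]]]]

Seq
Item , Seq
c , Seq
c , Item , Seq
c , Item + Item , Seq
c , c + Item , Seq
c , c + id , Seq
c , c + id , Item
c , c + id , id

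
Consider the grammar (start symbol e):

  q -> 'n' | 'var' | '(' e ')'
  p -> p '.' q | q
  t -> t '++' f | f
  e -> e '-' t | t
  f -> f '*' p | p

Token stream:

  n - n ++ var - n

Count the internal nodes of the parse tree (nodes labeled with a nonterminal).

19

[e [e [e [t [f [p [q n]]]]] - [t [t [f [p [q n]]]] ++ [f [p [q var]]]]] - [t [f [p [q n]]]]]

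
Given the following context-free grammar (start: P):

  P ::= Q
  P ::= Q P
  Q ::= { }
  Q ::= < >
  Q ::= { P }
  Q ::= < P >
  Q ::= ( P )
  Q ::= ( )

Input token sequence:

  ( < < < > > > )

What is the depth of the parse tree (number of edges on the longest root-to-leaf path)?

[P [Q ( [P [Q < [P [Q < [P [Q < >]] >]] >]] )]]

8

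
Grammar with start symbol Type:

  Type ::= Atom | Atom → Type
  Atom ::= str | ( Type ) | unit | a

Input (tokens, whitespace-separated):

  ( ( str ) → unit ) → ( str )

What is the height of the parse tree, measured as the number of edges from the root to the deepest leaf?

6

[Type [Atom ( [Type [Atom ( [Type [Atom str]] )] → [Type [Atom unit]]] )] → [Type [Atom ( [Type [Atom str]] )]]]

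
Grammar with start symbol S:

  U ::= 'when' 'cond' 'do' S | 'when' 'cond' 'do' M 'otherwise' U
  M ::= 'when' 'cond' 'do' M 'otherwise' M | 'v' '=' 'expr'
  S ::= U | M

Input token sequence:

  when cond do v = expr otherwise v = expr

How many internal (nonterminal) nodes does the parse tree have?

4

[S [M when cond do [M v = expr] otherwise [M v = expr]]]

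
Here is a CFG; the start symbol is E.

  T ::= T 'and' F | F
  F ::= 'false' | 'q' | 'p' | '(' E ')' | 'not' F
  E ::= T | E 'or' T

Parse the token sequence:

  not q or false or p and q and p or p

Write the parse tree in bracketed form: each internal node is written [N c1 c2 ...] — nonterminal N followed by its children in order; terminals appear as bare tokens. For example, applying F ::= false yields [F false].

[E [E [E [E [T [F not [F q]]]] or [T [F false]]] or [T [T [T [F p]] and [F q]] and [F p]]] or [T [F p]]]

E
E or T
E or T or T
E or T or T or T
T or T or T or T
F or T or T or T
not F or T or T or T
not q or T or T or T
not q or F or T or T
not q or false or T or T
not q or false or T and F or T
not q or false or T and F and F or T
not q or false or F and F and F or T
not q or false or p and F and F or T
not q or false or p and q and F or T
not q or false or p and q and p or T
not q or false or p and q and p or F
not q or false or p and q and p or p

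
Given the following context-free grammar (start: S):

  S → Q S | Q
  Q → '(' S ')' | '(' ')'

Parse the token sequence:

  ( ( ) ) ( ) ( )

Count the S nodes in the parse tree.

[S [Q ( [S [Q ( )]] )] [S [Q ( )] [S [Q ( )]]]]

4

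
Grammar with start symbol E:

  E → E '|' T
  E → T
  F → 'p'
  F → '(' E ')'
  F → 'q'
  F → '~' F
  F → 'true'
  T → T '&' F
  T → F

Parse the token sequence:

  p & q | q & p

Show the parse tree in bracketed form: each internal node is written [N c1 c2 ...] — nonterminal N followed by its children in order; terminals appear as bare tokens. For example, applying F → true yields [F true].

E
E | T
T | T
T & F | T
F & F | T
p & F | T
p & q | T
p & q | T & F
p & q | F & F
p & q | q & F
p & q | q & p

[E [E [T [T [F p]] & [F q]]] | [T [T [F q]] & [F p]]]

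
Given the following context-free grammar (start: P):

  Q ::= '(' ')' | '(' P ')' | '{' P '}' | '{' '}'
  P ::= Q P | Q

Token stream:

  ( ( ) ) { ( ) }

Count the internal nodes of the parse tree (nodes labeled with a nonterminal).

8

[P [Q ( [P [Q ( )]] )] [P [Q { [P [Q ( )]] }]]]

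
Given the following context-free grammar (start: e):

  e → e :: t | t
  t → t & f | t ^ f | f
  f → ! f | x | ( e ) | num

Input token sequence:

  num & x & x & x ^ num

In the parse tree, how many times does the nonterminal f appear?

[e [t [t [t [t [t [f num]] & [f x]] & [f x]] & [f x]] ^ [f num]]]

5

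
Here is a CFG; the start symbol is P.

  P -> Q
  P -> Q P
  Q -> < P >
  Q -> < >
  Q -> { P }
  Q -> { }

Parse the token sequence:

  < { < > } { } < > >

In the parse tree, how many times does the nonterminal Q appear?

[P [Q < [P [Q { [P [Q < >]] }] [P [Q { }] [P [Q < >]]]] >]]

5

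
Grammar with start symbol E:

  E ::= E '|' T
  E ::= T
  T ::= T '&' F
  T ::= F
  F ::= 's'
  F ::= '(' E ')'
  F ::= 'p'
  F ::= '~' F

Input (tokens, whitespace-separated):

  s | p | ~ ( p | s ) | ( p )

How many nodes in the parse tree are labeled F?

[E [E [E [E [T [F s]]] | [T [F p]]] | [T [F ~ [F ( [E [E [T [F p]]] | [T [F s]]] )]]]] | [T [F ( [E [T [F p]]] )]]]

8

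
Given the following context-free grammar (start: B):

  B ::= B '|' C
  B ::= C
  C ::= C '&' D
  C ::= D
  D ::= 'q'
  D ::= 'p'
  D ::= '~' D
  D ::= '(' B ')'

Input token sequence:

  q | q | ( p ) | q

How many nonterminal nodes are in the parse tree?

[B [B [B [B [C [D q]]] | [C [D q]]] | [C [D ( [B [C [D p]]] )]]] | [C [D q]]]

15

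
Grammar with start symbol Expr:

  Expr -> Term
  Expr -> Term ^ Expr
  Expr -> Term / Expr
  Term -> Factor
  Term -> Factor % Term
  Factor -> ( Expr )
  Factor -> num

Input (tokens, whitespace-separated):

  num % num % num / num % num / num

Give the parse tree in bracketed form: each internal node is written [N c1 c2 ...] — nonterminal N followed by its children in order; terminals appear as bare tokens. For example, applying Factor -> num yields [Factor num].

Expr
Term / Expr
Factor % Term / Expr
num % Term / Expr
num % Factor % Term / Expr
num % num % Term / Expr
num % num % Factor / Expr
num % num % num / Expr
num % num % num / Term / Expr
num % num % num / Factor % Term / Expr
num % num % num / num % Term / Expr
num % num % num / num % Factor / Expr
num % num % num / num % num / Expr
num % num % num / num % num / Term
num % num % num / num % num / Factor
num % num % num / num % num / num

[Expr [Term [Factor num] % [Term [Factor num] % [Term [Factor num]]]] / [Expr [Term [Factor num] % [Term [Factor num]]] / [Expr [Term [Factor num]]]]]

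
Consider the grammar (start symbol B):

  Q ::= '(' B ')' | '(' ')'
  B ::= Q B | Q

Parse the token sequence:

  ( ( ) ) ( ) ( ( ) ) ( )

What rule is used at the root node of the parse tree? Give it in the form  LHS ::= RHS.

[B [Q ( [B [Q ( )]] )] [B [Q ( )] [B [Q ( [B [Q ( )]] )] [B [Q ( )]]]]]

B ::= Q B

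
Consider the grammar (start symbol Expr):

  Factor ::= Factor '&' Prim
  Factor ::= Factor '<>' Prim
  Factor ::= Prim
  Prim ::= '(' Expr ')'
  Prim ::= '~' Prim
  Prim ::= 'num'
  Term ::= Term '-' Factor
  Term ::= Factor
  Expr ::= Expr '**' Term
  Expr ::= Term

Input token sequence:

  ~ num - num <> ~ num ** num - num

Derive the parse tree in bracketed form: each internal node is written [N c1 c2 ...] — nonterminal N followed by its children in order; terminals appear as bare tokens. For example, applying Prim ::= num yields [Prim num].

[Expr [Expr [Term [Term [Factor [Prim ~ [Prim num]]]] - [Factor [Factor [Prim num]] <> [Prim ~ [Prim num]]]]] ** [Term [Term [Factor [Prim num]]] - [Factor [Prim num]]]]

Expr
Expr ** Term
Term ** Term
Term - Factor ** Term
Factor - Factor ** Term
Prim - Factor ** Term
~ Prim - Factor ** Term
~ num - Factor ** Term
~ num - Factor <> Prim ** Term
~ num - Prim <> Prim ** Term
~ num - num <> Prim ** Term
~ num - num <> ~ Prim ** Term
~ num - num <> ~ num ** Term
~ num - num <> ~ num ** Term - Factor
~ num - num <> ~ num ** Factor - Factor
~ num - num <> ~ num ** Prim - Factor
~ num - num <> ~ num ** num - Factor
~ num - num <> ~ num ** num - Prim
~ num - num <> ~ num ** num - num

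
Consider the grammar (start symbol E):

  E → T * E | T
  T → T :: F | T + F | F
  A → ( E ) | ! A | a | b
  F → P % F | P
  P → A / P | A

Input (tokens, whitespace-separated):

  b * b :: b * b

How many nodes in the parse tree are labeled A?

[E [T [F [P [A b]]]] * [E [T [T [F [P [A b]]]] :: [F [P [A b]]]] * [E [T [F [P [A b]]]]]]]

4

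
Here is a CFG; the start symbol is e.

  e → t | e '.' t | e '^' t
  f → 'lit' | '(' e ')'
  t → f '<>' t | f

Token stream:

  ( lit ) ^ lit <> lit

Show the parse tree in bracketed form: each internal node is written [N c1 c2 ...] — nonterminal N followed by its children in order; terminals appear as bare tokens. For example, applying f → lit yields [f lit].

[e [e [t [f ( [e [t [f lit]]] )]]] ^ [t [f lit] <> [t [f lit]]]]

e
e ^ t
t ^ t
f ^ t
( e ) ^ t
( t ) ^ t
( f ) ^ t
( lit ) ^ t
( lit ) ^ f <> t
( lit ) ^ lit <> t
( lit ) ^ lit <> f
( lit ) ^ lit <> lit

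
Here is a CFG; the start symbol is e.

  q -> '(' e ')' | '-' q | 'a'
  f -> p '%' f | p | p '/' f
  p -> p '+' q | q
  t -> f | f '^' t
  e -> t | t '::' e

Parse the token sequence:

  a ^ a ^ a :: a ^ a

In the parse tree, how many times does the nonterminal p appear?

[e [t [f [p [q a]]] ^ [t [f [p [q a]]] ^ [t [f [p [q a]]]]]] :: [e [t [f [p [q a]]] ^ [t [f [p [q a]]]]]]]

5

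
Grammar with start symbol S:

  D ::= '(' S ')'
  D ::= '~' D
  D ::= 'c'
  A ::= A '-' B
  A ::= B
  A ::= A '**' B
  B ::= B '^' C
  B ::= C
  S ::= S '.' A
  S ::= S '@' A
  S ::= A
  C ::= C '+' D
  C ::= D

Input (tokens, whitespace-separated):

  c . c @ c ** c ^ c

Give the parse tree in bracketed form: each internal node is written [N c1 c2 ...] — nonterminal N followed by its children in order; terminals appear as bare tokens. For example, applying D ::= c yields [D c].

[S [S [S [A [B [C [D c]]]]] . [A [B [C [D c]]]]] @ [A [A [B [C [D c]]]] ** [B [B [C [D c]]] ^ [C [D c]]]]]

S
S @ A
S . A @ A
A . A @ A
B . A @ A
C . A @ A
D . A @ A
c . A @ A
c . B @ A
c . C @ A
c . D @ A
c . c @ A
c . c @ A ** B
c . c @ B ** B
c . c @ C ** B
c . c @ D ** B
c . c @ c ** B
c . c @ c ** B ^ C
c . c @ c ** C ^ C
c . c @ c ** D ^ C
c . c @ c ** c ^ C
c . c @ c ** c ^ D
c . c @ c ** c ^ c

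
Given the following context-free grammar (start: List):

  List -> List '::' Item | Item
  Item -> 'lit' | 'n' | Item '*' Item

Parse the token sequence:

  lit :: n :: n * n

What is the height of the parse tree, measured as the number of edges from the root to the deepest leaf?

4

[List [List [List [Item lit]] :: [Item n]] :: [Item [Item n] * [Item n]]]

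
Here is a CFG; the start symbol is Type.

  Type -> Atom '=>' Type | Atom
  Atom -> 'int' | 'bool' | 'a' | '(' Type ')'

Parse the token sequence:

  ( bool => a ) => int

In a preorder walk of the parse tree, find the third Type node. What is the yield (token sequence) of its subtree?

[Type [Atom ( [Type [Atom bool] => [Type [Atom a]]] )] => [Type [Atom int]]]

a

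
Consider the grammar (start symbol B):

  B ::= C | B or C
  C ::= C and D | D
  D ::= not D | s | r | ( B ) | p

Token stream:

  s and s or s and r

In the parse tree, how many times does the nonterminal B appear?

2

[B [B [C [C [D s]] and [D s]]] or [C [C [D s]] and [D r]]]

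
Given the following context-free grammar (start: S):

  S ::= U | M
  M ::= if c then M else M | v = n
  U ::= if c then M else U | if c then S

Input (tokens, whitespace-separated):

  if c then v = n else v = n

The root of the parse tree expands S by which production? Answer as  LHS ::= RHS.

S ::= M

[S [M if c then [M v = n] else [M v = n]]]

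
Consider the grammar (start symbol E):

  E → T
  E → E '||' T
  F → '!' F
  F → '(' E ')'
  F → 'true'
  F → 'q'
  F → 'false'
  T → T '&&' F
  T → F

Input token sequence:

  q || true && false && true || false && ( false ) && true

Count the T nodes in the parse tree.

[E [E [E [T [F q]]] || [T [T [T [F true]] && [F false]] && [F true]]] || [T [T [T [F false]] && [F ( [E [T [F false]]] )]] && [F true]]]

8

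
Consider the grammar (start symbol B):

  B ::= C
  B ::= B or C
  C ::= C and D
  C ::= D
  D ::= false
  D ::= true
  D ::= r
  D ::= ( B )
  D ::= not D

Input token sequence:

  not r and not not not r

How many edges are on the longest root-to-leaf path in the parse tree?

[B [C [C [D not [D r]]] and [D not [D not [D not [D r]]]]]]

6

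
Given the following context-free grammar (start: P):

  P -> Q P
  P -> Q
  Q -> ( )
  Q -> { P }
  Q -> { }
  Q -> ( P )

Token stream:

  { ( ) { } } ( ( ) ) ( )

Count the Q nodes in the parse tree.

[P [Q { [P [Q ( )] [P [Q { }]]] }] [P [Q ( [P [Q ( )]] )] [P [Q ( )]]]]

6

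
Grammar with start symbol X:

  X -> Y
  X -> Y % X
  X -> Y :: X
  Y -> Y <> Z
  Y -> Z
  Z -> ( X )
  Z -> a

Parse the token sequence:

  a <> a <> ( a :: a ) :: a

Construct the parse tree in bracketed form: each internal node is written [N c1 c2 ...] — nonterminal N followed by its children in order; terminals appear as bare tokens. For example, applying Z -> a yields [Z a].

X
Y :: X
Y <> Z :: X
Y <> Z <> Z :: X
Z <> Z <> Z :: X
a <> Z <> Z :: X
a <> a <> Z :: X
a <> a <> ( X ) :: X
a <> a <> ( Y :: X ) :: X
a <> a <> ( Z :: X ) :: X
a <> a <> ( a :: X ) :: X
a <> a <> ( a :: Y ) :: X
a <> a <> ( a :: Z ) :: X
a <> a <> ( a :: a ) :: X
a <> a <> ( a :: a ) :: Y
a <> a <> ( a :: a ) :: Z
a <> a <> ( a :: a ) :: a

[X [Y [Y [Y [Z a]] <> [Z a]] <> [Z ( [X [Y [Z a]] :: [X [Y [Z a]]]] )]] :: [X [Y [Z a]]]]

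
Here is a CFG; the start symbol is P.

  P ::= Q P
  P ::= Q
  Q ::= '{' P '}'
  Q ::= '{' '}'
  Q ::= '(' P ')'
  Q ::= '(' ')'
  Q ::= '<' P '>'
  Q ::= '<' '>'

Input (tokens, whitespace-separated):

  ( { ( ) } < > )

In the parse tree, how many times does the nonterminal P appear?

[P [Q ( [P [Q { [P [Q ( )]] }] [P [Q < >]]] )]]

4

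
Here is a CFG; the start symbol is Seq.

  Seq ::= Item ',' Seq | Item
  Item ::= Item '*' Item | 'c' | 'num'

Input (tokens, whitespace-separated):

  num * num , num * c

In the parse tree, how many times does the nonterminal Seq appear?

[Seq [Item [Item num] * [Item num]] , [Seq [Item [Item num] * [Item c]]]]

2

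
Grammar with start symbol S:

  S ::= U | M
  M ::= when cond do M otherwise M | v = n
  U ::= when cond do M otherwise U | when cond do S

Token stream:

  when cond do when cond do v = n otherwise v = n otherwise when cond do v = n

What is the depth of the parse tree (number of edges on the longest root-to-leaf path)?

5

[S [U when cond do [M when cond do [M v = n] otherwise [M v = n]] otherwise [U when cond do [S [M v = n]]]]]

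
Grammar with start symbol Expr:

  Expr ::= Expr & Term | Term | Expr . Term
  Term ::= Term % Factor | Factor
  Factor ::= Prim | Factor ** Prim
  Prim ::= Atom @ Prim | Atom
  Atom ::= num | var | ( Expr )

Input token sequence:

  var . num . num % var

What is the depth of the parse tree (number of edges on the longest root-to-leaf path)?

[Expr [Expr [Expr [Term [Factor [Prim [Atom var]]]]] . [Term [Factor [Prim [Atom num]]]]] . [Term [Term [Factor [Prim [Atom num]]]] % [Factor [Prim [Atom var]]]]]

7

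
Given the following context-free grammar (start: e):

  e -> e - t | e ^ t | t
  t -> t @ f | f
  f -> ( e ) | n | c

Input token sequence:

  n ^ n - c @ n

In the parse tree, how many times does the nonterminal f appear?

4

[e [e [e [t [f n]]] ^ [t [f n]]] - [t [t [f c]] @ [f n]]]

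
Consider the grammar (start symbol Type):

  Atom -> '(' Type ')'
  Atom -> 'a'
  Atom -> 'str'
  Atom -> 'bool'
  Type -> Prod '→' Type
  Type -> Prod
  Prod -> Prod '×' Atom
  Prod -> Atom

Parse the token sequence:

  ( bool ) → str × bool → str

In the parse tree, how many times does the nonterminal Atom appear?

5

[Type [Prod [Atom ( [Type [Prod [Atom bool]]] )]] → [Type [Prod [Prod [Atom str]] × [Atom bool]] → [Type [Prod [Atom str]]]]]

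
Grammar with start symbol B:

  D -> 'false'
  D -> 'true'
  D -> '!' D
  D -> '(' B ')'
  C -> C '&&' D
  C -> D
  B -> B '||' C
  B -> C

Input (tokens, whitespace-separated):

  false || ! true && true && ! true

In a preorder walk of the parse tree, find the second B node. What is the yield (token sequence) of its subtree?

false

[B [B [C [D false]]] || [C [C [C [D ! [D true]]] && [D true]] && [D ! [D true]]]]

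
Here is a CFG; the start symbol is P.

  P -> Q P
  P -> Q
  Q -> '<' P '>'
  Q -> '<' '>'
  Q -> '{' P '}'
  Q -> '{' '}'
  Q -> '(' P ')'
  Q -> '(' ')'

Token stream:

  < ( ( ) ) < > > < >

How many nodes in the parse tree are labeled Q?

5

[P [Q < [P [Q ( [P [Q ( )]] )] [P [Q < >]]] >] [P [Q < >]]]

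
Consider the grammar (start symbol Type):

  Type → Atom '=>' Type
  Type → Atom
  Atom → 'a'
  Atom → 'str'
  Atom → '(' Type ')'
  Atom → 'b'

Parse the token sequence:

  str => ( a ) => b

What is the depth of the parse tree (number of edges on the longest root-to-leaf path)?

5

[Type [Atom str] => [Type [Atom ( [Type [Atom a]] )] => [Type [Atom b]]]]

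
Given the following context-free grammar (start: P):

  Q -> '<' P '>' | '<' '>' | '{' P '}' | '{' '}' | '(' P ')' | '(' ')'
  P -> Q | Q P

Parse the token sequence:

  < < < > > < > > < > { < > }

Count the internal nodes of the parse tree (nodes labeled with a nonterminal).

[P [Q < [P [Q < [P [Q < >]] >] [P [Q < >]]] >] [P [Q < >] [P [Q { [P [Q < >]] }]]]]

14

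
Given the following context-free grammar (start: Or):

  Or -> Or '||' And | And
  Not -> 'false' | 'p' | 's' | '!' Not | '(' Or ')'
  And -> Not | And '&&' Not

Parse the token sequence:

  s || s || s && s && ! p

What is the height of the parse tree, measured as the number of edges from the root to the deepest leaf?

[Or [Or [Or [And [Not s]]] || [And [Not s]]] || [And [And [And [Not s]] && [Not s]] && [Not ! [Not p]]]]

5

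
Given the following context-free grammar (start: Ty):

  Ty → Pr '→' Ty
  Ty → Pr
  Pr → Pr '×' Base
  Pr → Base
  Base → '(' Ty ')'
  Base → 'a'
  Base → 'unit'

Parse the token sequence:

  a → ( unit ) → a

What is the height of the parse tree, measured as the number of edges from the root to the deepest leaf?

7

[Ty [Pr [Base a]] → [Ty [Pr [Base ( [Ty [Pr [Base unit]]] )]] → [Ty [Pr [Base a]]]]]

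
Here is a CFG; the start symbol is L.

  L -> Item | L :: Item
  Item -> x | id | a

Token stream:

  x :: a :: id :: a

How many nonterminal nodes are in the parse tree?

[L [L [L [L [Item x]] :: [Item a]] :: [Item id]] :: [Item a]]

8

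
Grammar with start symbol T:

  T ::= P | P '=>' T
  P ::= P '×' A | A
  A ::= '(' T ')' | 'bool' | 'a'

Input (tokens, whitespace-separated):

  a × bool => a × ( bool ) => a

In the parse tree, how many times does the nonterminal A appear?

6

[T [P [P [A a]] × [A bool]] => [T [P [P [A a]] × [A ( [T [P [A bool]]] )]] => [T [P [A a]]]]]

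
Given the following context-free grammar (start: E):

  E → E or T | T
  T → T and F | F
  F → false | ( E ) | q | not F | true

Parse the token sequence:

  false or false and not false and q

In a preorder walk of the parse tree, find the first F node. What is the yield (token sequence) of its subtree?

[E [E [T [F false]]] or [T [T [T [F false]] and [F not [F false]]] and [F q]]]

false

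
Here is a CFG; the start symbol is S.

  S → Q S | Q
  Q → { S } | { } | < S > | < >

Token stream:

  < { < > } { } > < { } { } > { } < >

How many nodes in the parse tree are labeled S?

[S [Q < [S [Q { [S [Q < >]] }] [S [Q { }]]] >] [S [Q < [S [Q { }] [S [Q { }]]] >] [S [Q { }] [S [Q < >]]]]]

9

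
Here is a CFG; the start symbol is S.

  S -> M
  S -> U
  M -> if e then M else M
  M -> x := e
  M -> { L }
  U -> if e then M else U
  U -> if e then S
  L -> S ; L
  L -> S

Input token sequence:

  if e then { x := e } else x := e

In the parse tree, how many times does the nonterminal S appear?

2

[S [M if e then [M { [L [S [M x := e]]] }] else [M x := e]]]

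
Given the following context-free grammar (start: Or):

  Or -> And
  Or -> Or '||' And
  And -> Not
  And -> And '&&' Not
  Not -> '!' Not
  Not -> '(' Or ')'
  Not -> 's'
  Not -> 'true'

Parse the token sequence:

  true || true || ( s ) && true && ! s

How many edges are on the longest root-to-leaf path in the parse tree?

8

[Or [Or [Or [And [Not true]]] || [And [Not true]]] || [And [And [And [Not ( [Or [And [Not s]]] )]] && [Not true]] && [Not ! [Not s]]]]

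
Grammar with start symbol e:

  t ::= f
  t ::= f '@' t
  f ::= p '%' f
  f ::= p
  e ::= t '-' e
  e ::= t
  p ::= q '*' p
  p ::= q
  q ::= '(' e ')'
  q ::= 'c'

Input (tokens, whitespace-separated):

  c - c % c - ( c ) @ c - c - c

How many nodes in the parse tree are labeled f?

[e [t [f [p [q c]]]] - [e [t [f [p [q c]] % [f [p [q c]]]]] - [e [t [f [p [q ( [e [t [f [p [q c]]]]] )]]] @ [t [f [p [q c]]]]] - [e [t [f [p [q c]]]] - [e [t [f [p [q c]]]]]]]]]

8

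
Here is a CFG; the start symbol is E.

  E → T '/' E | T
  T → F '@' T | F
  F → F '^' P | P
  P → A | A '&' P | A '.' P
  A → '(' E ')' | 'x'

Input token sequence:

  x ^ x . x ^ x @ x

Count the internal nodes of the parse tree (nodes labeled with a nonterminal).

[E [T [F [F [F [P [A x]]] ^ [P [A x] . [P [A x]]]] ^ [P [A x]]] @ [T [F [P [A x]]]]]]

17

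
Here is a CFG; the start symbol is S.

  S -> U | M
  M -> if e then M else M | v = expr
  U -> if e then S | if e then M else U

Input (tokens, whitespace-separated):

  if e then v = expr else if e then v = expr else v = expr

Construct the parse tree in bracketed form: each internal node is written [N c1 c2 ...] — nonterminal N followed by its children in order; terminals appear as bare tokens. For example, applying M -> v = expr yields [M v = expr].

S
M
if e then M else M
if e then v = expr else M
if e then v = expr else if e then M else M
if e then v = expr else if e then v = expr else M
if e then v = expr else if e then v = expr else v = expr

[S [M if e then [M v = expr] else [M if e then [M v = expr] else [M v = expr]]]]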